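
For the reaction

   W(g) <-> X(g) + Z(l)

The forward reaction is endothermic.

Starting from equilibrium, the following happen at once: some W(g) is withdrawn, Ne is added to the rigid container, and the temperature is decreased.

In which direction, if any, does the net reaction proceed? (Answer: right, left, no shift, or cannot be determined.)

left

Removing W (g), a reactant, drives the reaction to the left.
At constant volume, adding an inert gas leaves every reacting species' partial pressure unchanged, so Q is unchanged — no shift from this change.
The forward reaction is endothermic. Lowering T favours the exothermic direction — shift to the left.
Only the nonzero effect(s) matter; the net shift is to the left.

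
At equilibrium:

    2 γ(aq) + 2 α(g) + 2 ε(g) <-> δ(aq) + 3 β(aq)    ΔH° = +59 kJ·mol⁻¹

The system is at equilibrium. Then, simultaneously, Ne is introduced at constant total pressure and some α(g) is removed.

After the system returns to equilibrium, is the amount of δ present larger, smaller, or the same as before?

Adding inert gas at constant total pressure expands the volume and lowers every reacting partial pressure. With Δn_gas = 0 − 4 = -4, Q moves away from K toward the side with fewer gas moles, so the system shifts toward the side with more gas moles — to the left.
Removing α (g), a reactant, drives the reaction to the left.
The net shift is to the left. δ is a product, so its amount decreases.

decreases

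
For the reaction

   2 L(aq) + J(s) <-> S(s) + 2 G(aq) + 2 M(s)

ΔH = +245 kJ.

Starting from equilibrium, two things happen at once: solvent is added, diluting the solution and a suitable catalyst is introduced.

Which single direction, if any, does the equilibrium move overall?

no shift

Dilution scales every aqueous concentration by the same factor. Δn_aq = 2 − 2 = 0, so Q is unchanged — no shift.
A catalyst speeds both forward and reverse rates equally; it changes neither Q nor K — no shift from this change.
None of the changes alters Q relative to K, so there is no net shift.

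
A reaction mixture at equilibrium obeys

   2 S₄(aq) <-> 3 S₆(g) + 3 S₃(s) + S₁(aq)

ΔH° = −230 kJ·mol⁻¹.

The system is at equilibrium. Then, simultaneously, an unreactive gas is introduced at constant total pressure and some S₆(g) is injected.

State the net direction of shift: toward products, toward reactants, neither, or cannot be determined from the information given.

Adding inert gas at constant total pressure expands the volume and lowers every reacting partial pressure. With Δn_gas = 3 − 0 = +3, Q moves away from K toward the side with fewer gas moles, so the system shifts toward the side with more gas moles — to the right.
Adding S₆ (g), a product, drives the reaction to the left.
The individual effects push in opposite directions; without quantitative information the net direction cannot be determined.

cannot be determined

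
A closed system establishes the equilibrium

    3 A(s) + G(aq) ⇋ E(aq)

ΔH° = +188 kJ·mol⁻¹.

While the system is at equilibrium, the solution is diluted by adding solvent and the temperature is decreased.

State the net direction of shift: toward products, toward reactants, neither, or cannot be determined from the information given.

left

Dilution scales every aqueous concentration by the same factor. Δn_aq = 1 − 1 = 0, so Q is unchanged — no shift.
The forward reaction is endothermic. Lowering T favours the exothermic direction — shift to the left.
Only the nonzero effect(s) matter; the net shift is to the left.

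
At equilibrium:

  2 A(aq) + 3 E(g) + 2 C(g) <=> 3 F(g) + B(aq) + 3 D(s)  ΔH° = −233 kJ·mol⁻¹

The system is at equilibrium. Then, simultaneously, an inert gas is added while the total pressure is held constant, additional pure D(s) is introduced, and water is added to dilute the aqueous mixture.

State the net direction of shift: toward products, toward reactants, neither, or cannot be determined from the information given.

left

Adding inert gas at constant total pressure expands the volume and lowers every reacting partial pressure. With Δn_gas = 3 − 5 = -2, Q moves away from K toward the side with fewer gas moles, so the system shifts toward the side with more gas moles — to the left.
D is a pure solid; its activity is 1 regardless of amount, so Q is unaffected — no shift from this change.
Dilution lowers every aqueous concentration by the same factor. Δn_aq = 1 − 2 = -1, so the system shifts toward the side with more dissolved moles — to the left.
Only the nonzero effect(s) matter; the net shift is to the left.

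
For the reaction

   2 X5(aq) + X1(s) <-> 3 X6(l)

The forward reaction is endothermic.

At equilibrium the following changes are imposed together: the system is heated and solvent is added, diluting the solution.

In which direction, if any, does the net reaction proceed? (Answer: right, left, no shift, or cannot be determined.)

cannot be determined

The forward reaction is endothermic. Raising T favours the endothermic direction — shift to the right.
Dilution lowers every aqueous concentration by the same factor. Δn_aq = 0 − 2 = -2, so the system shifts toward the side with more dissolved moles — to the left.
The individual effects push in opposite directions; without quantitative information the net direction cannot be determined.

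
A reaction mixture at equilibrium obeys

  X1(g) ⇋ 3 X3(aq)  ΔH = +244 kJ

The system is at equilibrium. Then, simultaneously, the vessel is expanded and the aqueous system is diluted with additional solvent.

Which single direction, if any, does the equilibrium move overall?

cannot be determined

Gas moles: reactants 1, products 0 (Δn_gas = -1). Expansion shifts the system toward the side with more moles of gas — to the left.
Dilution lowers every aqueous concentration by the same factor. Δn_aq = 3 − 0 = +3, so the system shifts toward the side with more dissolved moles — to the right.
The individual effects push in opposite directions; without quantitative information the net direction cannot be determined.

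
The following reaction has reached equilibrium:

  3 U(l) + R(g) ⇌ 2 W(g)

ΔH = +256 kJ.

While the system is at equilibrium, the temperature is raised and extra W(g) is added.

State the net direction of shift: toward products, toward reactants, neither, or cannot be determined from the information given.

cannot be determined

The forward reaction is endothermic. Raising T favours the endothermic direction — shift to the right.
Adding W (g), a product, drives the reaction to the left.
The individual effects push in opposite directions; without quantitative information the net direction cannot be determined.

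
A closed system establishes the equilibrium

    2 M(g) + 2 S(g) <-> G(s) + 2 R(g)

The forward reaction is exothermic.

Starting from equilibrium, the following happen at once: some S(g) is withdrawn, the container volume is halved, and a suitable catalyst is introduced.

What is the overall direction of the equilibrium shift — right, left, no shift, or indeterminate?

cannot be determined

Removing S (g), a reactant, drives the reaction to the left.
Gas moles: reactants 4, products 2 (Δn_gas = -2). Compression shifts the system toward the side with fewer moles of gas — to the right.
A catalyst speeds both forward and reverse rates equally; it changes neither Q nor K — no shift from this change.
The individual effects push in opposite directions; without quantitative information the net direction cannot be determined.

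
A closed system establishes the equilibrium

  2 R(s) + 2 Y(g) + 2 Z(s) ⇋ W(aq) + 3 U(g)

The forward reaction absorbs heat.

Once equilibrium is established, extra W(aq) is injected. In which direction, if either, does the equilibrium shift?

Adding W (aq), a product, drives the reaction to the left.

left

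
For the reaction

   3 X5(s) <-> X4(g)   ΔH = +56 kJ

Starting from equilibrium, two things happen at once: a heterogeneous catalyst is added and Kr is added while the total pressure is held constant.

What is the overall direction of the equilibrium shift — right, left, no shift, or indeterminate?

A catalyst speeds both forward and reverse rates equally; it changes neither Q nor K — no shift from this change.
Adding inert gas at constant total pressure expands the volume and lowers every reacting partial pressure. With Δn_gas = 1 − 0 = +1, Q moves away from K toward the side with fewer gas moles, so the system shifts toward the side with more gas moles — to the right.
Only the nonzero effect(s) matter; the net shift is to the right.

right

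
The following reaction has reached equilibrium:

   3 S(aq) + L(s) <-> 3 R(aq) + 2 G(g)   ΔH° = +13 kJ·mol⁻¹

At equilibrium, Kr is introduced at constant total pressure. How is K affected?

unchanged

The equilibrium constant depends only on temperature. This perturbation may move the position of equilibrium, but since T is unchanged, K itself is unchanged.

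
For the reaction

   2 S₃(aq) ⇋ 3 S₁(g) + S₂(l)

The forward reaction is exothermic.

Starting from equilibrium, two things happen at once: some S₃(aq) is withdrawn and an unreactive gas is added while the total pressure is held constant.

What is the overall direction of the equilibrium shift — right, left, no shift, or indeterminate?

cannot be determined

Removing S₃ (aq), a reactant, drives the reaction to the left.
Adding inert gas at constant total pressure expands the volume and lowers every reacting partial pressure. With Δn_gas = 3 − 0 = +3, Q moves away from K toward the side with fewer gas moles, so the system shifts toward the side with more gas moles — to the right.
The individual effects push in opposite directions; without quantitative information the net direction cannot be determined.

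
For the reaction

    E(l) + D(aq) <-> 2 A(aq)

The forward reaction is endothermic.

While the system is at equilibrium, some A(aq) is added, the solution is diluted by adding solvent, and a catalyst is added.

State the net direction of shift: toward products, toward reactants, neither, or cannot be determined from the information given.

cannot be determined

Adding A (aq), a product, drives the reaction to the left.
Dilution lowers every aqueous concentration by the same factor. Δn_aq = 2 − 1 = +1, so the system shifts toward the side with more dissolved moles — to the right.
A catalyst speeds both forward and reverse rates equally; it changes neither Q nor K — no shift from this change.
The individual effects push in opposite directions; without quantitative information the net direction cannot be determined.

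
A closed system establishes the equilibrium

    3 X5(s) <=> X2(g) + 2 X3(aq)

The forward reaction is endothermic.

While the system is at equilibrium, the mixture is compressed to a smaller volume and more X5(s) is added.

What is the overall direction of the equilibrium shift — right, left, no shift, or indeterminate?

Gas moles: reactants 0, products 1 (Δn_gas = +1). Compression shifts the system toward the side with fewer moles of gas — to the left.
X5 is a pure solid; its activity is 1 regardless of amount, so Q is unaffected — no shift from this change.
Only the nonzero effect(s) matter; the net shift is to the left.

left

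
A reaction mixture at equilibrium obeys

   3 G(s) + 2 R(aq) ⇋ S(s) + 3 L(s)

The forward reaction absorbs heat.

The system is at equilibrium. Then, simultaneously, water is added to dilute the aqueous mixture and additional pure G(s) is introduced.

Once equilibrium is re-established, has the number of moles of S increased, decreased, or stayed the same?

decreases

Dilution lowers every aqueous concentration by the same factor. Δn_aq = 0 − 2 = -2, so the system shifts toward the side with more dissolved moles — to the left.
G is a pure solid; its activity is 1 regardless of amount, so Q is unaffected — no shift from this change.
The net shift is to the left. S is a product, so its amount decreases.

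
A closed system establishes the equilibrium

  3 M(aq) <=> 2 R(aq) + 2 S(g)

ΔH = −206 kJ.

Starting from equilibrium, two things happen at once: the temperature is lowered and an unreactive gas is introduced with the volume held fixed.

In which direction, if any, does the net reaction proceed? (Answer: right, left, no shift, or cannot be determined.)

right

The forward reaction is exothermic. Lowering T favours the exothermic direction — shift to the right.
At constant volume, adding an inert gas leaves every reacting species' partial pressure unchanged, so Q is unchanged — no shift from this change.
Only the nonzero effect(s) matter; the net shift is to the right.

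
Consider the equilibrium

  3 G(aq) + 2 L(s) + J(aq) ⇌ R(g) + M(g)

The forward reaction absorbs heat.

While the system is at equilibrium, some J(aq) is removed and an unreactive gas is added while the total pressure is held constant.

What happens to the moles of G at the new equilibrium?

Removing J (aq), a reactant, drives the reaction to the left.
Adding inert gas at constant total pressure expands the volume and lowers every reacting partial pressure. With Δn_gas = 2 − 0 = +2, Q moves away from K toward the side with fewer gas moles, so the system shifts toward the side with more gas moles — to the right.
The two effects oppose each other, so the net shift — and hence the change in G — cannot be determined from the given information.

cannot be determined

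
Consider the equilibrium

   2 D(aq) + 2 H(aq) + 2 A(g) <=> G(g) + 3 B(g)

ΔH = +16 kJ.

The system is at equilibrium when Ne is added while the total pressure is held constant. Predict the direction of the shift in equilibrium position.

right

Adding inert gas at constant total pressure expands the volume and lowers every reacting partial pressure. With Δn_gas = 4 − 2 = +2, Q moves away from K toward the side with fewer gas moles, so the system shifts toward the side with more gas moles — to the right.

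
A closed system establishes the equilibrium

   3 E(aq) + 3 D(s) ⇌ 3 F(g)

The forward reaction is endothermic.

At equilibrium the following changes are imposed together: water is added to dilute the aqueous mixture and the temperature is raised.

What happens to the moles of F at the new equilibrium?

Dilution lowers every aqueous concentration by the same factor. Δn_aq = 0 − 3 = -3, so the system shifts toward the side with more dissolved moles — to the left.
The forward reaction is endothermic. Raising T favours the endothermic direction — shift to the right.
The two effects oppose each other, so the net shift — and hence the change in F — cannot be determined from the given information.

cannot be determined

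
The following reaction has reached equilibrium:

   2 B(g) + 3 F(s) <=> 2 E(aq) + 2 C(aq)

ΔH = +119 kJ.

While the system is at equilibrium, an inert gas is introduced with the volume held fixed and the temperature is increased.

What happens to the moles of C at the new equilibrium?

increases

At constant volume, adding an inert gas leaves every reacting species' partial pressure unchanged, so Q is unchanged — no shift from this change.
The forward reaction is endothermic. Raising T favours the endothermic direction — shift to the right.
The net shift is to the right. C is a product, so its amount increases.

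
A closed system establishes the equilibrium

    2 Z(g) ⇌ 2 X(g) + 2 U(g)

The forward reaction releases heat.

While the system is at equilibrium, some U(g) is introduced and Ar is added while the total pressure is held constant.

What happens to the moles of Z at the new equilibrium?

cannot be determined

Adding U (g), a product, drives the reaction to the left.
Adding inert gas at constant total pressure expands the volume and lowers every reacting partial pressure. With Δn_gas = 4 − 2 = +2, Q moves away from K toward the side with fewer gas moles, so the system shifts toward the side with more gas moles — to the right.
The two effects oppose each other, so the net shift — and hence the change in Z — cannot be determined from the given information.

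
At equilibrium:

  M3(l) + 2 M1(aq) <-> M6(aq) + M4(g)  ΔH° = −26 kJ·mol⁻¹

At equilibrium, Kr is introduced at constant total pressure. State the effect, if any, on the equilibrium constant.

The equilibrium constant depends only on temperature. This perturbation may move the position of equilibrium, but since T is unchanged, K itself is unchanged.

unchanged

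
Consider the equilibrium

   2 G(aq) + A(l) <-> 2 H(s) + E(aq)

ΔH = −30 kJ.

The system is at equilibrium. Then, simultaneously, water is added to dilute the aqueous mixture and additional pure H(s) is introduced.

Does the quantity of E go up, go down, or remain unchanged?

decreases

Dilution lowers every aqueous concentration by the same factor. Δn_aq = 1 − 2 = -1, so the system shifts toward the side with more dissolved moles — to the left.
H is a pure solid; its activity is 1 regardless of amount, so Q is unaffected — no shift from this change.
The net shift is to the left. E is a product, so its amount decreases.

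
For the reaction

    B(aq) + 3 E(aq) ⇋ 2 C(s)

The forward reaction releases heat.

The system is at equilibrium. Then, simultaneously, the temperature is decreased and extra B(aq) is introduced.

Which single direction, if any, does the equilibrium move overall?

right

The forward reaction is exothermic. Lowering T favours the exothermic direction — shift to the right.
Adding B (aq), a reactant, drives the reaction to the right.
All effects act in the same direction — net shift to the right.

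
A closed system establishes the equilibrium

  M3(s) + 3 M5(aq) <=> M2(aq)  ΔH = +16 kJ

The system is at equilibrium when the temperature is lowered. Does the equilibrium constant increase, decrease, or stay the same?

decreases

K depends on temperature via the van 't Hoff relation. The forward reaction is endothermic, so lowering T decreases K.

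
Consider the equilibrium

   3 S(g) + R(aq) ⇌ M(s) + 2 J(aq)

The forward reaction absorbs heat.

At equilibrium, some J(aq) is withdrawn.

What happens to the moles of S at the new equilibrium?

Removing J (aq), a product, drives the reaction to the right.
The net shift is to the right. S is a reactant, so its amount decreases.

decreases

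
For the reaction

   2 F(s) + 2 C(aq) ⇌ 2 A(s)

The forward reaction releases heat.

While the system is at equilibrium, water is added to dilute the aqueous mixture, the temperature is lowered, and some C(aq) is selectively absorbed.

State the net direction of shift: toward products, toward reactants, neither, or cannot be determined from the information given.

Dilution lowers every aqueous concentration by the same factor. Δn_aq = 0 − 2 = -2, so the system shifts toward the side with more dissolved moles — to the left.
The forward reaction is exothermic. Lowering T favours the exothermic direction — shift to the right.
Removing C (aq), a reactant, drives the reaction to the left.
The individual effects push in opposite directions; without quantitative information the net direction cannot be determined.

cannot be determined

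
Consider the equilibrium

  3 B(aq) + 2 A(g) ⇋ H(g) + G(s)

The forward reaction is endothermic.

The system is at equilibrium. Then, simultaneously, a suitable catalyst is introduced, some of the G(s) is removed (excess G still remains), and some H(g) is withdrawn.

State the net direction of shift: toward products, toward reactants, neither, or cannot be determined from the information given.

A catalyst speeds both forward and reverse rates equally; it changes neither Q nor K — no shift from this change.
G is a pure solid; its activity is 1 regardless of amount, so Q is unaffected — no shift from this change.
Removing H (g), a product, drives the reaction to the right.
Only the nonzero effect(s) matter; the net shift is to the right.

right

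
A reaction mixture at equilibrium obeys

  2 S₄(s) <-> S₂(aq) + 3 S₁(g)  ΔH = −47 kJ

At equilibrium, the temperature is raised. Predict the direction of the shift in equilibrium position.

left

The forward reaction is exothermic. Raising T favours the endothermic direction — shift to the left.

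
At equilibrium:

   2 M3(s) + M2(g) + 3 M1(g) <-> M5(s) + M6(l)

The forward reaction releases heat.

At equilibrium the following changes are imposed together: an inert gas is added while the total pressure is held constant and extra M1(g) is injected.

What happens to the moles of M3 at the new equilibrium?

cannot be determined

Adding inert gas at constant total pressure expands the volume and lowers every reacting partial pressure. With Δn_gas = 0 − 4 = -4, Q moves away from K toward the side with fewer gas moles, so the system shifts toward the side with more gas moles — to the left.
Adding M1 (g), a reactant, drives the reaction to the right.
The two effects oppose each other, so the net shift — and hence the change in M3 — cannot be determined from the given information.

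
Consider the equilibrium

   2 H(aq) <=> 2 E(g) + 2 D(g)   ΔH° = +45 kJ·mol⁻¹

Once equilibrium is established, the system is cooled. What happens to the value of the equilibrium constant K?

K depends on temperature via the van 't Hoff relation. The forward reaction is endothermic, so lowering T decreases K.

decreases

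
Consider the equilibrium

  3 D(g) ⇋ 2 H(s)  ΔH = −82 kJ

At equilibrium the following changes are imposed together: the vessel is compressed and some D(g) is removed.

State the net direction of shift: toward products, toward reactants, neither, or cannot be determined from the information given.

Gas moles: reactants 3, products 0 (Δn_gas = -3). Compression shifts the system toward the side with fewer moles of gas — to the right.
Removing D (g), a reactant, drives the reaction to the left.
The individual effects push in opposite directions; without quantitative information the net direction cannot be determined.

cannot be determined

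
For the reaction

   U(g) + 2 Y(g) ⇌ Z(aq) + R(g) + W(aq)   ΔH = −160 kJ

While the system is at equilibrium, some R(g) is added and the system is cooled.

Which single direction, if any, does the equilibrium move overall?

cannot be determined

Adding R (g), a product, drives the reaction to the left.
The forward reaction is exothermic. Lowering T favours the exothermic direction — shift to the right.
The individual effects push in opposite directions; without quantitative information the net direction cannot be determined.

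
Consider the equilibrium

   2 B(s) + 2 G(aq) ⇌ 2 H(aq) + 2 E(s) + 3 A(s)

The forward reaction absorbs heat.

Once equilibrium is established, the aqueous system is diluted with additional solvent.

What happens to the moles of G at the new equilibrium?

unchanged

Dilution scales every aqueous concentration by the same factor. Δn_aq = 2 − 2 = 0, so Q is unchanged — no shift.
No net shift occurs, so the amount of G is unchanged.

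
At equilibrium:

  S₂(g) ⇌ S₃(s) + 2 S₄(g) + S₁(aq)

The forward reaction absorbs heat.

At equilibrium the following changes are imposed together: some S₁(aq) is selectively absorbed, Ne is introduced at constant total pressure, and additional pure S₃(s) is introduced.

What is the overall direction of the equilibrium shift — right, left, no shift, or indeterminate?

right

Removing S₁ (aq), a product, drives the reaction to the right.
Adding inert gas at constant total pressure expands the volume and lowers every reacting partial pressure. With Δn_gas = 2 − 1 = +1, Q moves away from K toward the side with fewer gas moles, so the system shifts toward the side with more gas moles — to the right.
S₃ is a pure solid; its activity is 1 regardless of amount, so Q is unaffected — no shift from this change.
Only the nonzero effect(s) matter; the net shift is to the right.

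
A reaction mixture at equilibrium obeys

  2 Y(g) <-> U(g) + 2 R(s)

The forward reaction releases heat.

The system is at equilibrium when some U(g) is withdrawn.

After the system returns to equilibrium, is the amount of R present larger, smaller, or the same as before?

Removing U (g), a product, drives the reaction to the right.
The net shift is to the right. R is a product, so its amount increases.

increases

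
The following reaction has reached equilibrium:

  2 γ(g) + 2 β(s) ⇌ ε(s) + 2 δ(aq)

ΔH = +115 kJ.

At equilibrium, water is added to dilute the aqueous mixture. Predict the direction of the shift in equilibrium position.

right

Dilution lowers every aqueous concentration by the same factor. Δn_aq = 2 − 0 = +2, so the system shifts toward the side with more dissolved moles — to the right.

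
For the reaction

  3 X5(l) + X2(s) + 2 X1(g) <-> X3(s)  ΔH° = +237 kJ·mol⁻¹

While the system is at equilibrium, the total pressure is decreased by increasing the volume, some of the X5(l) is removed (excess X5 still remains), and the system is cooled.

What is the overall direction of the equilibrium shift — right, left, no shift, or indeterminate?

left

Gas moles: reactants 2, products 0 (Δn_gas = -2). Expansion shifts the system toward the side with more moles of gas — to the left.
X5 is a pure liquid; its activity is 1 regardless of amount, so Q is unaffected — no shift from this change.
The forward reaction is endothermic. Lowering T favours the exothermic direction — shift to the left.
Only the nonzero effect(s) matter; the net shift is to the left.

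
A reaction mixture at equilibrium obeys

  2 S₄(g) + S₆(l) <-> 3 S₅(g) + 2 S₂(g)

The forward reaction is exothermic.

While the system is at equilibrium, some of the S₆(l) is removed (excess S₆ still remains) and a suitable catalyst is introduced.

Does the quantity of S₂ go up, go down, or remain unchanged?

S₆ is a pure liquid; its activity is 1 regardless of amount, so Q is unaffected — no shift from this change.
A catalyst speeds both forward and reverse rates equally; it changes neither Q nor K — no shift from this change.
No net shift occurs, so the amount of S₂ is unchanged.

unchanged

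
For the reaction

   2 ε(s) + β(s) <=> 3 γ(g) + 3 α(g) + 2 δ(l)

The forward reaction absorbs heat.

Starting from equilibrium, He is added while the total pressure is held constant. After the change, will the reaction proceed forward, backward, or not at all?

Adding inert gas at constant total pressure expands the volume and lowers every reacting partial pressure. With Δn_gas = 6 − 0 = +6, Q moves away from K toward the side with fewer gas moles, so the system shifts toward the side with more gas moles — to the right.

right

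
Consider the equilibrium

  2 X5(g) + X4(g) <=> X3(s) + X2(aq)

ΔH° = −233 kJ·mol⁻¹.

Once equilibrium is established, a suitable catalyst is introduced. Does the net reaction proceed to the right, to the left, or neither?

no shift

A catalyst speeds both forward and reverse rates equally; it changes neither Q nor K — no shift from this change.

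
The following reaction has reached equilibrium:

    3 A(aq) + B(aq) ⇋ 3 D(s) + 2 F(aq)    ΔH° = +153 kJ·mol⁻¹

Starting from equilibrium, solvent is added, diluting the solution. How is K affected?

The equilibrium constant depends only on temperature. This perturbation may move the position of equilibrium, but since T is unchanged, K itself is unchanged.

unchanged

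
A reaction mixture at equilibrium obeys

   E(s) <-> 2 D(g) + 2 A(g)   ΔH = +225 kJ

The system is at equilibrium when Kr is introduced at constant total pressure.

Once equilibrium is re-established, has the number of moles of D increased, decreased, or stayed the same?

increases

Adding inert gas at constant total pressure expands the volume and lowers every reacting partial pressure. With Δn_gas = 4 − 0 = +4, Q moves away from K toward the side with fewer gas moles, so the system shifts toward the side with more gas moles — to the right.
The net shift is to the right. D is a product, so its amount increases.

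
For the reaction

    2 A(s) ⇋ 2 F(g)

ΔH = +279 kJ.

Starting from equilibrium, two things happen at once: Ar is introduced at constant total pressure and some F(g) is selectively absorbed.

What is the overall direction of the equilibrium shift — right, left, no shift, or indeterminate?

Adding inert gas at constant total pressure expands the volume and lowers every reacting partial pressure. With Δn_gas = 2 − 0 = +2, Q moves away from K toward the side with fewer gas moles, so the system shifts toward the side with more gas moles — to the right.
Removing F (g), a product, drives the reaction to the right.
All effects act in the same direction — net shift to the right.

right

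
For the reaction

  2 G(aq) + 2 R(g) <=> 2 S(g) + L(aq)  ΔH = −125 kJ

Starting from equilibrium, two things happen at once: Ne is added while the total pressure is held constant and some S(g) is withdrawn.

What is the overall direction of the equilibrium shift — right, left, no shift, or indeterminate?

Adding inert gas at constant total pressure expands the volume, scaling every reacting partial pressure by the same factor. Δn_gas = 2 − 2 = 0, so Q is unchanged — no shift.
Removing S (g), a product, drives the reaction to the right.
Only the nonzero effect(s) matter; the net shift is to the right.

right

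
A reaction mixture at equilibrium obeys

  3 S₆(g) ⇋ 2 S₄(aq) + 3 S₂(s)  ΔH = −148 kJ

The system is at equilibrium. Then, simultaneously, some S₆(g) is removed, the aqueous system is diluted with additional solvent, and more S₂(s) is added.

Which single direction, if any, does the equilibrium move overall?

cannot be determined

Removing S₆ (g), a reactant, drives the reaction to the left.
Dilution lowers every aqueous concentration by the same factor. Δn_aq = 2 − 0 = +2, so the system shifts toward the side with more dissolved moles — to the right.
S₂ is a pure solid; its activity is 1 regardless of amount, so Q is unaffected — no shift from this change.
The individual effects push in opposite directions; without quantitative information the net direction cannot be determined.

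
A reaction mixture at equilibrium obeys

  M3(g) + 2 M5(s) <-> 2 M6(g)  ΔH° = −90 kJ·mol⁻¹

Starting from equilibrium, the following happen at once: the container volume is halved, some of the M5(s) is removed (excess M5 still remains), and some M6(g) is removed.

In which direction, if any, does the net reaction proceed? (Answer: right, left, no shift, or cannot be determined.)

Gas moles: reactants 1, products 2 (Δn_gas = +1). Compression shifts the system toward the side with fewer moles of gas — to the left.
M5 is a pure solid; its activity is 1 regardless of amount, so Q is unaffected — no shift from this change.
Removing M6 (g), a product, drives the reaction to the right.
The individual effects push in opposite directions; without quantitative information the net direction cannot be determined.

cannot be determined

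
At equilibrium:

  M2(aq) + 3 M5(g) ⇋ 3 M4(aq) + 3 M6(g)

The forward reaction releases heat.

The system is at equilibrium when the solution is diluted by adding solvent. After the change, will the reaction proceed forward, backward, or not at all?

right

Dilution lowers every aqueous concentration by the same factor. Δn_aq = 3 − 1 = +2, so the system shifts toward the side with more dissolved moles — to the right.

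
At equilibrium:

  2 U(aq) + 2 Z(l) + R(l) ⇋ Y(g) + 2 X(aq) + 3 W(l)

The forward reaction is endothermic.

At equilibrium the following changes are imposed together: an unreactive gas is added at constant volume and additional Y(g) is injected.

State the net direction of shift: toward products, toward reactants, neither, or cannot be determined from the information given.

At constant volume, adding an inert gas leaves every reacting species' partial pressure unchanged, so Q is unchanged — no shift from this change.
Adding Y (g), a product, drives the reaction to the left.
Only the nonzero effect(s) matter; the net shift is to the left.

left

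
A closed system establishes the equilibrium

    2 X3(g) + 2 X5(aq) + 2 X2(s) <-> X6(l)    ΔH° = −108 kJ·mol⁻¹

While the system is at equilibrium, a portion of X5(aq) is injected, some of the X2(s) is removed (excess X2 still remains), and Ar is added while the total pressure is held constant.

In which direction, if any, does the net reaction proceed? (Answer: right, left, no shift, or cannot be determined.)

cannot be determined

Adding X5 (aq), a reactant, drives the reaction to the right.
X2 is a pure solid; its activity is 1 regardless of amount, so Q is unaffected — no shift from this change.
Adding inert gas at constant total pressure expands the volume and lowers every reacting partial pressure. With Δn_gas = 0 − 2 = -2, Q moves away from K toward the side with fewer gas moles, so the system shifts toward the side with more gas moles — to the left.
The individual effects push in opposite directions; without quantitative information the net direction cannot be determined.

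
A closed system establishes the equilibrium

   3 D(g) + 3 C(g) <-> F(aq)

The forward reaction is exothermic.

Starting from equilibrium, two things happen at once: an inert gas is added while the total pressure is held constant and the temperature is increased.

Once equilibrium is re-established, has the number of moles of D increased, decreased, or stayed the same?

Adding inert gas at constant total pressure expands the volume and lowers every reacting partial pressure. With Δn_gas = 0 − 6 = -6, Q moves away from K toward the side with fewer gas moles, so the system shifts toward the side with more gas moles — to the left.
The forward reaction is exothermic. Raising T favours the endothermic direction — shift to the left.
The net shift is to the left. D is a reactant, so its amount increases.

increases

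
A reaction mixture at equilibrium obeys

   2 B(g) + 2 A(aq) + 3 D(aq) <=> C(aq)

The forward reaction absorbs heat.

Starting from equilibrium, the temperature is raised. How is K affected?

increases

K depends on temperature via the van 't Hoff relation. The forward reaction is endothermic, so raising T increases K.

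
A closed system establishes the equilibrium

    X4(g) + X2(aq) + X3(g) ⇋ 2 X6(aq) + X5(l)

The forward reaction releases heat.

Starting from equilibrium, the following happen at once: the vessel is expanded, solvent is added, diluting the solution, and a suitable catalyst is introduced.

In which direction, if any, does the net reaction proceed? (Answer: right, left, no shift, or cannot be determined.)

cannot be determined

Gas moles: reactants 2, products 0 (Δn_gas = -2). Expansion shifts the system toward the side with more moles of gas — to the left.
Dilution lowers every aqueous concentration by the same factor. Δn_aq = 2 − 1 = +1, so the system shifts toward the side with more dissolved moles — to the right.
A catalyst speeds both forward and reverse rates equally; it changes neither Q nor K — no shift from this change.
The individual effects push in opposite directions; without quantitative information the net direction cannot be determined.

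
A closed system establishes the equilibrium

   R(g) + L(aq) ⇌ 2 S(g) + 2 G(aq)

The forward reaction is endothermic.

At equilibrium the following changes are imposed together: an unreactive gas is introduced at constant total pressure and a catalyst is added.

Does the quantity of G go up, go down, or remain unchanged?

increases

Adding inert gas at constant total pressure expands the volume and lowers every reacting partial pressure. With Δn_gas = 2 − 1 = +1, Q moves away from K toward the side with fewer gas moles, so the system shifts toward the side with more gas moles — to the right.
A catalyst speeds both forward and reverse rates equally; it changes neither Q nor K — no shift from this change.
The net shift is to the right. G is a product, so its amount increases.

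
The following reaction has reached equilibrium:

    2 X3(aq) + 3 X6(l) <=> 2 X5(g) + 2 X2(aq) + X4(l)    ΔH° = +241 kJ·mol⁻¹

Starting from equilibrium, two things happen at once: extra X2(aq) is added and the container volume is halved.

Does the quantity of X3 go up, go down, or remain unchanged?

increases

Adding X2 (aq), a product, drives the reaction to the left.
Gas moles: reactants 0, products 2 (Δn_gas = +2). Compression shifts the system toward the side with fewer moles of gas — to the left.
The net shift is to the left. X3 is a reactant, so its amount increases.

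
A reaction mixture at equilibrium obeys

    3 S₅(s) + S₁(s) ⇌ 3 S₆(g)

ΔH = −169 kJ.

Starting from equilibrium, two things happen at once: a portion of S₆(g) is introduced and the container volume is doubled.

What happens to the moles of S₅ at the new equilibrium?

Adding S₆ (g), a product, drives the reaction to the left.
Gas moles: reactants 0, products 3 (Δn_gas = +3). Expansion shifts the system toward the side with more moles of gas — to the right.
The two effects oppose each other, so the net shift — and hence the change in S₅ — cannot be determined from the given information.

cannot be determined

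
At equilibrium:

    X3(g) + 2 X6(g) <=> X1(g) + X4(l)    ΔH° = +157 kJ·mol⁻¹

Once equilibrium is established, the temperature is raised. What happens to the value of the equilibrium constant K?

increases

K depends on temperature via the van 't Hoff relation. The forward reaction is endothermic, so raising T increases K.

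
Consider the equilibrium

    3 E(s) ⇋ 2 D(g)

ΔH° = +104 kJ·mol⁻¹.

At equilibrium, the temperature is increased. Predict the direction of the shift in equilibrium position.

The forward reaction is endothermic. Raising T favours the endothermic direction — shift to the right.

right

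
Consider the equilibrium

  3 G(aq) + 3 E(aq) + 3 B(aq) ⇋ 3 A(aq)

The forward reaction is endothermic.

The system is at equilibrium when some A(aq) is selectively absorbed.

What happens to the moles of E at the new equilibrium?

decreases

Removing A (aq), a product, drives the reaction to the right.
The net shift is to the right. E is a reactant, so its amount decreases.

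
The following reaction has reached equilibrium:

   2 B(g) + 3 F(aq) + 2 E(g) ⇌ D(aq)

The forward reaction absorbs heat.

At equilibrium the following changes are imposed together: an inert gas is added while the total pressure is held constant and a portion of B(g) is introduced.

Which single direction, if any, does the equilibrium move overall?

cannot be determined

Adding inert gas at constant total pressure expands the volume and lowers every reacting partial pressure. With Δn_gas = 0 − 4 = -4, Q moves away from K toward the side with fewer gas moles, so the system shifts toward the side with more gas moles — to the left.
Adding B (g), a reactant, drives the reaction to the right.
The individual effects push in opposite directions; without quantitative information the net direction cannot be determined.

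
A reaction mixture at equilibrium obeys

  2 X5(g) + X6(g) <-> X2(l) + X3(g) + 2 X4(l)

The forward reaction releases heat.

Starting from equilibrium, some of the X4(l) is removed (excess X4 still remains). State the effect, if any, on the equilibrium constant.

The equilibrium constant depends only on temperature. This perturbation changes neither the position of equilibrium nor K.

unchanged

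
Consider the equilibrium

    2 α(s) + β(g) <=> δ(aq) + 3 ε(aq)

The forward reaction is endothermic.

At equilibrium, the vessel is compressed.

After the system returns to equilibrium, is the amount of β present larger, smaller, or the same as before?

decreases

Gas moles: reactants 1, products 0 (Δn_gas = -1). Compression shifts the system toward the side with fewer moles of gas — to the right.
The net shift is to the right. β is a reactant, so its amount decreases.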